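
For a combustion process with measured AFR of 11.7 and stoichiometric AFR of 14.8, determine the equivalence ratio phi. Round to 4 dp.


phi = AFR_stoich / AFR_actual
phi = 14.8 / 11.7 = 1.2650


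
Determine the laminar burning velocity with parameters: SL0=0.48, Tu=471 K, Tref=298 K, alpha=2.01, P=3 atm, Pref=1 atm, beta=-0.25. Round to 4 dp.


SL = SL0 * (Tu/Tref)^alpha * (P/Pref)^beta
T ratio = 471/298 = 1.58053691
(T ratio)^alpha = 1.58053691^2.01 = 2.509559
(P/Pref)^beta = 3^(-0.25) = 0.759836
SL = 0.48 * 2.509559 * 0.759836 = 0.9153 m/s


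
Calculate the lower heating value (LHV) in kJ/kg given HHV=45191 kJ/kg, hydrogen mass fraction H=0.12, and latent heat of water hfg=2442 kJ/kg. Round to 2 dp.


LHV = HHV - hfg * 9 * H
Water correction = 2442 * 9 * 0.12 = 2637.360 kJ/kg
LHV = 45191 - 2637.360 = 42553.64 kJ/kg


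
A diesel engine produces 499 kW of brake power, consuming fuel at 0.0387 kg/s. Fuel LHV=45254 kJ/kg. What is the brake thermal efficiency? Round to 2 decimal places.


eta_BTE = (BP / (mf * LHV)) * 100
Denominator = 0.0387 * 45254 = 1751.3298 kW
eta_BTE = (499 / 1751.3298) * 100 = 28.49%


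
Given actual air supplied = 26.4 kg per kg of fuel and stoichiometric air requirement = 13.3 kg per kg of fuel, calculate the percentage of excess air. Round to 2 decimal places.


Excess air = actual - stoichiometric = 26.4 - 13.3 = 13.10 kg/kg fuel
Excess air % = (excess / stoich) * 100 = (13.10 / 13.3) * 100 = 98.50%


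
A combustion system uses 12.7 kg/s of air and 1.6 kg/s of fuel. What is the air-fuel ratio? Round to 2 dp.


AFR = m_air / m_fuel
AFR = 12.7 / 1.6 = 7.94


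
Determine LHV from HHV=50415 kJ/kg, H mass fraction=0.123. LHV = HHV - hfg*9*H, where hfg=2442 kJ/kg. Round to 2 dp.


LHV = HHV - hfg * 9 * H
Water correction = 2442 * 9 * 0.123 = 2703.294 kJ/kg
LHV = 50415 - 2703.294 = 47711.71 kJ/kg


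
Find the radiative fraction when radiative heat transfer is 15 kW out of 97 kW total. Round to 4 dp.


f_rad = Q_rad / Q_total
f_rad = 15 / 97 = 0.1546


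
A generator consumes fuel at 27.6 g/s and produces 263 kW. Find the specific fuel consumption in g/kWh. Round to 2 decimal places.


SFC = (mf / BP) * 3600
Rate = 27.6 / 263 = 0.104943 g/(s*kW)
SFC = 0.104943 * 3600 = 377.79 g/kWh


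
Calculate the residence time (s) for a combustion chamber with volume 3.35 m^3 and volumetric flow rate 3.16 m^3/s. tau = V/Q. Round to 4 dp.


tau = V / Q_flow
tau = 3.35 / 3.16 = 1.0601 s


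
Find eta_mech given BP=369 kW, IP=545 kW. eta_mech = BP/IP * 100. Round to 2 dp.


eta_mech = (BP / IP) * 100
Ratio = 369 / 545 = 0.6771
eta_mech = 0.6771 * 100 = 67.71%


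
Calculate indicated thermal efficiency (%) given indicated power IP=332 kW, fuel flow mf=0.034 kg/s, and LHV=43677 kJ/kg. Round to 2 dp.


eta_ith = (IP / (mf * LHV)) * 100
Denominator = 0.034 * 43677 = 1485.0180 kW
eta_ith = (332 / 1485.0180) * 100 = 22.36%


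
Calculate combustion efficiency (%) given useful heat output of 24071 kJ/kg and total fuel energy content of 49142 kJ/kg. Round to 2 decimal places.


Efficiency = (Q_useful / Q_fuel) * 100
Efficiency = (24071 / 49142) * 100
Efficiency = 0.4898 * 100 = 48.98%


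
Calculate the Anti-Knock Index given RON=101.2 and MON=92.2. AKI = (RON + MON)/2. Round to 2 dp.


AKI = (RON + MON) / 2
AKI = (101.2 + 92.2) / 2
AKI = 193.4 / 2 = 96.70


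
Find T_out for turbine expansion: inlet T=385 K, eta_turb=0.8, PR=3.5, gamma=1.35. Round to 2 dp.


T_out = T_in * (1 - eta * (1 - PR^(-(gamma-1)/gamma)))
Exponent = -(1.35-1)/1.35 = -0.25925926
PR^exp = 3.5^(-0.25925926) = 0.72267881
Factor = 1 - 0.8*(1 - 0.72267881) = 0.77814305
T_out = 385 * 0.77814305 = 299.59 K


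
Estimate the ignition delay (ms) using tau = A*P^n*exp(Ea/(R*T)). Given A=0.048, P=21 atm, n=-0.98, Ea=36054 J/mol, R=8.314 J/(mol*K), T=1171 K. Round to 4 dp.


tau = A * P^n * exp(Ea/(R*T))
P^n = 21^(-0.98) = 0.05060869
Ea/(R*T) = 36054/(8.314*1171) = 3.703280
exp(Ea/(R*T)) = 40.580186
tau = 0.048 * 0.05060869 * 40.580186 = 0.0986 ms


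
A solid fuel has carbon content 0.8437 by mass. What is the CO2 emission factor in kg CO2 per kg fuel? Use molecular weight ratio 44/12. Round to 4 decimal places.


EF = C_frac * (M_CO2 / M_C)
EF = 0.8437 * (44/12)
EF = 0.8437 * 3.666667 = 3.0936 kg_CO2/kg_fuel


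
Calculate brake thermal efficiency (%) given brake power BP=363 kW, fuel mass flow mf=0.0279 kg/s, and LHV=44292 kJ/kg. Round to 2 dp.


eta_BTE = (BP / (mf * LHV)) * 100
Denominator = 0.0279 * 44292 = 1235.7468 kW
eta_BTE = (363 / 1235.7468) * 100 = 29.37%


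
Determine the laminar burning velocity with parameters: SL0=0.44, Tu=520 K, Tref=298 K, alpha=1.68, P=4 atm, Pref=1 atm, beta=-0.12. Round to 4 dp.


SL = SL0 * (Tu/Tref)^alpha * (P/Pref)^beta
T ratio = 520/298 = 1.74496644
(T ratio)^alpha = 1.74496644^1.68 = 2.548017
(P/Pref)^beta = 4^(-0.12) = 0.846745
SL = 0.44 * 2.548017 * 0.846745 = 0.9493 m/s


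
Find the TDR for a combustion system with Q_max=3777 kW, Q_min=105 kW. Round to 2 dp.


TDR = Q_max / Q_min
TDR = 3777 / 105 = 35.97


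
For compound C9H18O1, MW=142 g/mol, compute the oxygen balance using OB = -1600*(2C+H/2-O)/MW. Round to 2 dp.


OB = -1600 * (2C + H/2 - O) / MW
Inner = 2*9 + 18/2 - 1 = 26.00
OB = -1600 * 26.00 / 142 = -292.96%


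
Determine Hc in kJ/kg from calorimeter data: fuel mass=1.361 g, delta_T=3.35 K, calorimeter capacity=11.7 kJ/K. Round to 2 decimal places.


Hc = C_cal * delta_T / m_fuel
Q_released = 11.7 * 3.35 = 39.1950 kJ
m_fuel = 1.361 g = 1.361/1000 kg = 0.001361 kg
Hc = 39.1950 / 0.001361 = 28798.68 kJ/kg


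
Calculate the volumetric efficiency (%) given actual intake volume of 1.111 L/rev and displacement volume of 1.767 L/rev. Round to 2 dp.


eta_v = (V_actual / V_disp) * 100
Ratio = 1.111 / 1.767 = 0.6287
eta_v = 0.6287 * 100 = 62.87%


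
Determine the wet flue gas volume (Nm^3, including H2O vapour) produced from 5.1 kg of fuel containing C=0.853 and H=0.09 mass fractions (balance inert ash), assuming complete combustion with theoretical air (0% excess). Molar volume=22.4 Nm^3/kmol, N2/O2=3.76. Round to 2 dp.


Per kg fuel: CO2 = (C/12 kmol)*22.4 = (0.853/12)*22.4 = 1.59227 Nm^3
Per kg fuel: H2O = (H/2 kmol)*22.4 = (0.09/2)*22.4 = 1.00800 Nm^3
O2 needed per kg fuel = C/12 + H/4 = 0.853/12 + 0.09/4 = 0.09358333 kmol
Per kg fuel: N2 = O2*3.76*22.4 = 0.09358333*3.76*22.4 = 7.88196 Nm^3
Total per kg = 1.59227 + 1.00800 + 7.88196 = 10.48223 Nm^3
Total = 10.48223 * 5.1 = 53.46 Nm^3


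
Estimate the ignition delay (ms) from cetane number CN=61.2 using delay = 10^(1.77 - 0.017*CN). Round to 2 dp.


delay = 10^(1.77 - 0.017*CN)
Exponent = 1.77 - 0.017*61.2 = 0.7296
delay = 10^0.7296 = 5.37 ms


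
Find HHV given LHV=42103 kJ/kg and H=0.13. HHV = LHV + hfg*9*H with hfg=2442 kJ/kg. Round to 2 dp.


HHV = LHV + hfg * 9 * H
Water addition = 2442 * 9 * 0.13 = 2857.140 kJ/kg
HHV = 42103 + 2857.140 = 44960.14 kJ/kg


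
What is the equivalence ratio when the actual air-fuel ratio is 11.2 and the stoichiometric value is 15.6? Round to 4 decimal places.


phi = AFR_stoich / AFR_actual
phi = 15.6 / 11.2 = 1.3929


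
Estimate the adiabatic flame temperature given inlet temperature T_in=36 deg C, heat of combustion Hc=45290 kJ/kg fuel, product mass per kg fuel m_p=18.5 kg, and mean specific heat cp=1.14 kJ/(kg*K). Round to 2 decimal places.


T_ad = T_in + Hc / (m_p * cp)
Denominator = 18.5 * 1.14 = 21.0900
Temperature rise = 45290 / 21.0900 = 2147.46 K
T_ad = 36 + 2147.46 = 2183.46 deg C


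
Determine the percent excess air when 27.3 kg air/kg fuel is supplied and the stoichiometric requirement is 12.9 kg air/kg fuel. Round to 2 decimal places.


Excess air = actual - stoichiometric = 27.3 - 12.9 = 14.40 kg/kg fuel
Excess air % = (excess / stoich) * 100 = (14.40 / 12.9) * 100 = 111.63%


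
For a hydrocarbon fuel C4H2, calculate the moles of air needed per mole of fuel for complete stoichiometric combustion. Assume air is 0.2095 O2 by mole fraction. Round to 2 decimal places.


Balanced combustion: C4H2 + 4.5 O2 -> 4 CO2 + 1 H2O
O2 needed = C + H/4 = 4 + 2/4 = 4.50 moles
Air moles = O2 / 0.2095 = 4.50 / 0.2095 = 21.48 moles air


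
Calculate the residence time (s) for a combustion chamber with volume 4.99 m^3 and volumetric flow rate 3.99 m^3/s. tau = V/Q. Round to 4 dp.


tau = V / Q_flow
tau = 4.99 / 3.99 = 1.2506 s


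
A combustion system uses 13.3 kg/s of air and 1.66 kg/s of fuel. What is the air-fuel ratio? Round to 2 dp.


AFR = m_air / m_fuel
AFR = 13.3 / 1.66 = 8.01


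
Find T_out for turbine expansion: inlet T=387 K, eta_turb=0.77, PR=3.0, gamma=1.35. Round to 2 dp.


T_out = T_in * (1 - eta * (1 - PR^(-(gamma-1)/gamma)))
Exponent = -(1.35-1)/1.35 = -0.25925926
PR^exp = 3.0^(-0.25925926) = 0.75214556
Factor = 1 - 0.77*(1 - 0.75214556) = 0.80915208
T_out = 387 * 0.80915208 = 313.14 K


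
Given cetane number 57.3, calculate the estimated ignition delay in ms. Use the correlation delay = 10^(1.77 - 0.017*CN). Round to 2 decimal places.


delay = 10^(1.77 - 0.017*CN)
Exponent = 1.77 - 0.017*57.3 = 0.7959
delay = 10^0.7959 = 6.25 ms


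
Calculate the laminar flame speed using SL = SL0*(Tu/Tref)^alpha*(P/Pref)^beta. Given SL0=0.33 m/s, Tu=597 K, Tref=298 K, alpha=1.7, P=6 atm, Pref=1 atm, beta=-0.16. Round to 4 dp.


SL = SL0 * (Tu/Tref)^alpha * (P/Pref)^beta
T ratio = 597/298 = 2.00335570
(T ratio)^alpha = 2.00335570^1.7 = 3.258282
(P/Pref)^beta = 6^(-0.16) = 0.750751
SL = 0.33 * 3.258282 * 0.750751 = 0.8072 m/s


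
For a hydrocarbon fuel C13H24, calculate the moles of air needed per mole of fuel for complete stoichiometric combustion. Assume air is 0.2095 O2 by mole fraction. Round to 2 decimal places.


Balanced combustion: C13H24 + 19 O2 -> 13 CO2 + 12 H2O
O2 needed = C + H/4 = 13 + 24/4 = 19.00 moles
Air moles = O2 / 0.2095 = 19.00 / 0.2095 = 90.69 moles air


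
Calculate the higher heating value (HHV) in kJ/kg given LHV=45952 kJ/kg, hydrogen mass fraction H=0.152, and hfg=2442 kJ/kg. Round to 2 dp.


HHV = LHV + hfg * 9 * H
Water addition = 2442 * 9 * 0.152 = 3340.656 kJ/kg
HHV = 45952 + 3340.656 = 49292.66 kJ/kg


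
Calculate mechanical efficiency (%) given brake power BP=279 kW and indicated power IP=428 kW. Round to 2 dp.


eta_mech = (BP / IP) * 100
Ratio = 279 / 428 = 0.6519
eta_mech = 0.6519 * 100 = 65.19%


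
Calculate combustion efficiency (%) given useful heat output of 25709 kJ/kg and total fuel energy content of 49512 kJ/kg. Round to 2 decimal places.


Efficiency = (Q_useful / Q_fuel) * 100
Efficiency = (25709 / 49512) * 100
Efficiency = 0.5192 * 100 = 51.92%


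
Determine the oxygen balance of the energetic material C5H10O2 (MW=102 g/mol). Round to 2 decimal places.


OB = -1600 * (2C + H/2 - O) / MW
Inner = 2*5 + 10/2 - 2 = 13.00
OB = -1600 * 13.00 / 102 = -203.92%


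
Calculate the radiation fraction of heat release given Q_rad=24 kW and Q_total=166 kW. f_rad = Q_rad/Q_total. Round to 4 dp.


f_rad = Q_rad / Q_total
f_rad = 24 / 166 = 0.1446


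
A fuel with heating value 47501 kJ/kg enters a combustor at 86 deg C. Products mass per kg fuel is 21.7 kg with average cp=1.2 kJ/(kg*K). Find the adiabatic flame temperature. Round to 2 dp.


T_ad = T_in + Hc / (m_p * cp)
Denominator = 21.7 * 1.2 = 26.0400
Temperature rise = 47501 / 26.0400 = 1824.16 K
T_ad = 86 + 1824.16 = 1910.16 deg C


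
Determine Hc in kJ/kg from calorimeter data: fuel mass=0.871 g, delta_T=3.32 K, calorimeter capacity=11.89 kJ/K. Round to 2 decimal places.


Hc = C_cal * delta_T / m_fuel
Q_released = 11.89 * 3.32 = 39.4748 kJ
m_fuel = 0.871 g = 0.871/1000 kg = 0.000871 kg
Hc = 39.4748 / 0.000871 = 45321.24 kJ/kg


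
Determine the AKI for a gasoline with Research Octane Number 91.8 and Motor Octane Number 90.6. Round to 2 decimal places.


AKI = (RON + MON) / 2
AKI = (91.8 + 90.6) / 2
AKI = 182.4 / 2 = 91.20


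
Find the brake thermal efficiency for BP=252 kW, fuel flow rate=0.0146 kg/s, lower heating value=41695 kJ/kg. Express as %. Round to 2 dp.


eta_BTE = (BP / (mf * LHV)) * 100
Denominator = 0.0146 * 41695 = 608.7470 kW
eta_BTE = (252 / 608.7470) * 100 = 41.40%


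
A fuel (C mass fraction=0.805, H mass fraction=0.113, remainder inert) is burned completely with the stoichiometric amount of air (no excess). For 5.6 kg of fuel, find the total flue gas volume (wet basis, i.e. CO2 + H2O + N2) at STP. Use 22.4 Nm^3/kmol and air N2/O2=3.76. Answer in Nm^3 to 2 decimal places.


Per kg fuel: CO2 = (C/12 kmol)*22.4 = (0.805/12)*22.4 = 1.50267 Nm^3
Per kg fuel: H2O = (H/2 kmol)*22.4 = (0.113/2)*22.4 = 1.26560 Nm^3
O2 needed per kg fuel = C/12 + H/4 = 0.805/12 + 0.113/4 = 0.09533333 kmol
Per kg fuel: N2 = O2*3.76*22.4 = 0.09533333*3.76*22.4 = 8.02935 Nm^3
Total per kg = 1.50267 + 1.26560 + 8.02935 = 10.79762 Nm^3
Total = 10.79762 * 5.6 = 60.47 Nm^3


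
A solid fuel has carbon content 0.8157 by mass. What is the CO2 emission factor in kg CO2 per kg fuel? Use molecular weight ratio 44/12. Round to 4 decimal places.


EF = C_frac * (M_CO2 / M_C)
EF = 0.8157 * (44/12)
EF = 0.8157 * 3.666667 = 2.9909 kg_CO2/kg_fuel


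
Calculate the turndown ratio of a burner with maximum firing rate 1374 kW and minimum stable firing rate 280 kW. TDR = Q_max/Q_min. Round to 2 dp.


TDR = Q_max / Q_min
TDR = 1374 / 280 = 4.91


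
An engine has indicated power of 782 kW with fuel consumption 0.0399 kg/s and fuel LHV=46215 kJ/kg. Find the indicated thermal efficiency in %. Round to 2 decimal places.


eta_ith = (IP / (mf * LHV)) * 100
Denominator = 0.0399 * 46215 = 1843.9785 kW
eta_ith = (782 / 1843.9785) * 100 = 42.41%


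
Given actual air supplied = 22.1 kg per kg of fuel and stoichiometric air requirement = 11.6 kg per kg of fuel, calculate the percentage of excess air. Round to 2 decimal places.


Excess air = actual - stoichiometric = 22.1 - 11.6 = 10.50 kg/kg fuel
Excess air % = (excess / stoich) * 100 = (10.50 / 11.6) * 100 = 90.52%


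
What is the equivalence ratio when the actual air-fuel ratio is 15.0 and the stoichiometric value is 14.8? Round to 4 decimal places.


phi = AFR_stoich / AFR_actual
phi = 14.8 / 15.0 = 0.9867


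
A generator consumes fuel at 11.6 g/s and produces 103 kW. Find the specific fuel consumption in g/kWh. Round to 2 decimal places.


SFC = (mf / BP) * 3600
Rate = 11.6 / 103 = 0.112621 g/(s*kW)
SFC = 0.112621 * 3600 = 405.44 g/kWh


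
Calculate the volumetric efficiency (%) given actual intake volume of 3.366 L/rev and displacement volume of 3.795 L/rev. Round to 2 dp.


eta_v = (V_actual / V_disp) * 100
Ratio = 3.366 / 3.795 = 0.8870
eta_v = 0.8870 * 100 = 88.70%


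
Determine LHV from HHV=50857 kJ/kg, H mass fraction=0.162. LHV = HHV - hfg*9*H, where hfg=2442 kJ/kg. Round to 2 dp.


LHV = HHV - hfg * 9 * H
Water correction = 2442 * 9 * 0.162 = 3560.436 kJ/kg
LHV = 50857 - 3560.436 = 47296.56 kJ/kg


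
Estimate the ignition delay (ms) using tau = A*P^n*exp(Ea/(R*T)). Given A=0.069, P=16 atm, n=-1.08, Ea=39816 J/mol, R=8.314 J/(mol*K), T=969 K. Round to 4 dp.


tau = A * P^n * exp(Ea/(R*T))
P^n = 16^(-1.08) = 0.05006687
Ea/(R*T) = 39816/(8.314*969) = 4.942240
exp(Ea/(R*T)) = 140.083685
tau = 0.069 * 0.05006687 * 140.083685 = 0.4839 ms


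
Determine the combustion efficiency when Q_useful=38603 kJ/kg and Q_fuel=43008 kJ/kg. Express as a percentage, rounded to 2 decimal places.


Efficiency = (Q_useful / Q_fuel) * 100
Efficiency = (38603 / 43008) * 100
Efficiency = 0.8976 * 100 = 89.76%


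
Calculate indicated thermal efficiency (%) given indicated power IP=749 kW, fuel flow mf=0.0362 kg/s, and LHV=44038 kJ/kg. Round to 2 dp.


eta_ith = (IP / (mf * LHV)) * 100
Denominator = 0.0362 * 44038 = 1594.1756 kW
eta_ith = (749 / 1594.1756) * 100 = 46.98%


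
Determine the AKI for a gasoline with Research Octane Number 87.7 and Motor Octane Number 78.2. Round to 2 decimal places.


AKI = (RON + MON) / 2
AKI = (87.7 + 78.2) / 2
AKI = 165.9 / 2 = 82.95


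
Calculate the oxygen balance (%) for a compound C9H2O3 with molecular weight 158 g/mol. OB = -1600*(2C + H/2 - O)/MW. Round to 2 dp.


OB = -1600 * (2C + H/2 - O) / MW
Inner = 2*9 + 2/2 - 3 = 16.00
OB = -1600 * 16.00 / 158 = -162.03%


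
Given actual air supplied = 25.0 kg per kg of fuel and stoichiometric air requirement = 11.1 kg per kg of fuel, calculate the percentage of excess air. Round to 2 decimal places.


Excess air = actual - stoichiometric = 25.0 - 11.1 = 13.90 kg/kg fuel
Excess air % = (excess / stoich) * 100 = (13.90 / 11.1) * 100 = 125.23%


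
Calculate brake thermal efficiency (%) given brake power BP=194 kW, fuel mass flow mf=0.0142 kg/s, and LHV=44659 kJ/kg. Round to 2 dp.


eta_BTE = (BP / (mf * LHV)) * 100
Denominator = 0.0142 * 44659 = 634.1578 kW
eta_BTE = (194 / 634.1578) * 100 = 30.59%


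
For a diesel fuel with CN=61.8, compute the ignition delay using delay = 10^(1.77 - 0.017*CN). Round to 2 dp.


delay = 10^(1.77 - 0.017*CN)
Exponent = 1.77 - 0.017*61.8 = 0.7194
delay = 10^0.7194 = 5.24 ms


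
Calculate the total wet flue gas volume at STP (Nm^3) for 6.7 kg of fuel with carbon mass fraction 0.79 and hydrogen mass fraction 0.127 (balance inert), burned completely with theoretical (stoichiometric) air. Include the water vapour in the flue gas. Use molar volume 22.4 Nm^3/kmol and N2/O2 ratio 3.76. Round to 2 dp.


Per kg fuel: CO2 = (C/12 kmol)*22.4 = (0.79/12)*22.4 = 1.47467 Nm^3
Per kg fuel: H2O = (H/2 kmol)*22.4 = (0.127/2)*22.4 = 1.42240 Nm^3
O2 needed per kg fuel = C/12 + H/4 = 0.79/12 + 0.127/4 = 0.09758333 kmol
Per kg fuel: N2 = O2*3.76*22.4 = 0.09758333*3.76*22.4 = 8.21886 Nm^3
Total per kg = 1.47467 + 1.42240 + 8.21886 = 11.11593 Nm^3
Total = 11.11593 * 6.7 = 74.48 Nm^3


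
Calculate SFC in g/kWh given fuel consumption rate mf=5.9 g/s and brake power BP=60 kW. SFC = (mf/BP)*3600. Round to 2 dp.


SFC = (mf / BP) * 3600
Rate = 5.9 / 60 = 0.098333 g/(s*kW)
SFC = 0.098333 * 3600 = 354.00 g/kWh


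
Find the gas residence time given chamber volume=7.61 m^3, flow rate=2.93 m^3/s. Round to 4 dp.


tau = V / Q_flow
tau = 7.61 / 2.93 = 2.5973 s


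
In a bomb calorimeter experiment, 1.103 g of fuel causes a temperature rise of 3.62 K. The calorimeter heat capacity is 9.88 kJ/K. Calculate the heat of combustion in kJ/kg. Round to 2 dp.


Hc = C_cal * delta_T / m_fuel
Q_released = 9.88 * 3.62 = 35.7656 kJ
m_fuel = 1.103 g = 1.103/1000 kg = 0.001103 kg
Hc = 35.7656 / 0.001103 = 32425.75 kJ/kg


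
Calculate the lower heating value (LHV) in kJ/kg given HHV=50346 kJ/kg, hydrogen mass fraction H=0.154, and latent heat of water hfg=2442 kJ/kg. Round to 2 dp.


LHV = HHV - hfg * 9 * H
Water correction = 2442 * 9 * 0.154 = 3384.612 kJ/kg
LHV = 50346 - 3384.612 = 46961.39 kJ/kg


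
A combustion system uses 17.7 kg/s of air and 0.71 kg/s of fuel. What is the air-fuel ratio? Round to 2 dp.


AFR = m_air / m_fuel
AFR = 17.7 / 0.71 = 24.93


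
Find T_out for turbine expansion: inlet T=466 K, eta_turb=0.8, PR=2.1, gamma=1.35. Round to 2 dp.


T_out = T_in * (1 - eta * (1 - PR^(-(gamma-1)/gamma)))
Exponent = -(1.35-1)/1.35 = -0.25925926
PR^exp = 2.1^(-0.25925926) = 0.82501466
Factor = 1 - 0.8*(1 - 0.82501466) = 0.86001173
T_out = 466 * 0.86001173 = 400.77 K


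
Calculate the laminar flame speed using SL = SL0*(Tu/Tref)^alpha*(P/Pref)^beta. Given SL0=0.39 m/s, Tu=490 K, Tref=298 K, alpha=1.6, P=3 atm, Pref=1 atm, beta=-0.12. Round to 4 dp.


SL = SL0 * (Tu/Tref)^alpha * (P/Pref)^beta
T ratio = 490/298 = 1.64429530
(T ratio)^alpha = 1.64429530^1.6 = 2.215990
(P/Pref)^beta = 3^(-0.12) = 0.876487
SL = 0.39 * 2.215990 * 0.876487 = 0.7575 m/s


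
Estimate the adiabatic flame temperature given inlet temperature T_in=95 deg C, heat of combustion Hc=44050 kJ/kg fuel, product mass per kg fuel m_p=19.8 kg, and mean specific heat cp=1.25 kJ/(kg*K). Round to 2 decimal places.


T_ad = T_in + Hc / (m_p * cp)
Denominator = 19.8 * 1.25 = 24.7500
Temperature rise = 44050 / 24.7500 = 1779.80 K
T_ad = 95 + 1779.80 = 1874.80 deg C


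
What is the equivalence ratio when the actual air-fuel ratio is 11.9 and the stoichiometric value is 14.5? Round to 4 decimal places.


phi = AFR_stoich / AFR_actual
phi = 14.5 / 11.9 = 1.2185


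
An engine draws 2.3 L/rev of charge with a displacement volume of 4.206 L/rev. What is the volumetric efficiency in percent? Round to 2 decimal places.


eta_v = (V_actual / V_disp) * 100
Ratio = 2.3 / 4.206 = 0.5468
eta_v = 0.5468 * 100 = 54.68%


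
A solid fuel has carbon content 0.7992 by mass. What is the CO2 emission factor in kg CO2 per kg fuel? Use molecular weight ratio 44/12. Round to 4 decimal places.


EF = C_frac * (M_CO2 / M_C)
EF = 0.7992 * (44/12)
EF = 0.7992 * 3.666667 = 2.9304 kg_CO2/kg_fuel


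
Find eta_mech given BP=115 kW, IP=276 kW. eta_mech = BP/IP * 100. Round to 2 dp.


eta_mech = (BP / IP) * 100
Ratio = 115 / 276 = 0.4167
eta_mech = 0.4167 * 100 = 41.67%


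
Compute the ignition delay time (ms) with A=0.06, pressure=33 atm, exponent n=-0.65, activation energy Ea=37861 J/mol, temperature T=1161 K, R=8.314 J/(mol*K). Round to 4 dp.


tau = A * P^n * exp(Ea/(R*T))
P^n = 33^(-0.65) = 0.10303053
Ea/(R*T) = 37861/(8.314*1161) = 3.922382
exp(Ea/(R*T)) = 50.520620
tau = 0.06 * 0.10303053 * 50.520620 = 0.3123 ms


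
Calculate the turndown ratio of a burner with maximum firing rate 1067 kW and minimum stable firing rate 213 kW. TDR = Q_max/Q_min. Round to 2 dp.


TDR = Q_max / Q_min
TDR = 1067 / 213 = 5.01


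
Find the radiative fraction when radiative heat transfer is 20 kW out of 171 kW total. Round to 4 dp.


f_rad = Q_rad / Q_total
f_rad = 20 / 171 = 0.1170


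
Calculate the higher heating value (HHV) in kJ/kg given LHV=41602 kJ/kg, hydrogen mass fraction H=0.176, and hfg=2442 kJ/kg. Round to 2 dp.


HHV = LHV + hfg * 9 * H
Water addition = 2442 * 9 * 0.176 = 3868.128 kJ/kg
HHV = 41602 + 3868.128 = 45470.13 kJ/kg


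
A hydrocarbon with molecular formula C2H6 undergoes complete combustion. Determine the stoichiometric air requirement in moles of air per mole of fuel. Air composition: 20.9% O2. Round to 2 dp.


Balanced combustion: C2H6 + 3.5 O2 -> 2 CO2 + 3 H2O
O2 needed = C + H/4 = 2 + 6/4 = 3.50 moles
Air moles = O2 / 0.209 = 3.50 / 0.209 = 16.75 moles air


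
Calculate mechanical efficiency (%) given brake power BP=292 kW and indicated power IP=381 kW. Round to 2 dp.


eta_mech = (BP / IP) * 100
Ratio = 292 / 381 = 0.7664
eta_mech = 0.7664 * 100 = 76.64%


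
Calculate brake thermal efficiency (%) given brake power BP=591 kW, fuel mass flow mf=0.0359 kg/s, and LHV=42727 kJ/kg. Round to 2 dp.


eta_BTE = (BP / (mf * LHV)) * 100
Denominator = 0.0359 * 42727 = 1533.8993 kW
eta_BTE = (591 / 1533.8993) * 100 = 38.53%


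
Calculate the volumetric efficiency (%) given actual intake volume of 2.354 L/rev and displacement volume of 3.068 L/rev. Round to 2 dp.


eta_v = (V_actual / V_disp) * 100
Ratio = 2.354 / 3.068 = 0.7673
eta_v = 0.7673 * 100 = 76.73%


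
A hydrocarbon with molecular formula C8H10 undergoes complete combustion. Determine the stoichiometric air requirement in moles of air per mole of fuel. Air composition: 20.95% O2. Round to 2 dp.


Balanced combustion: C8H10 + 10.5 O2 -> 8 CO2 + 5 H2O
O2 needed = C + H/4 = 8 + 10/4 = 10.50 moles
Air moles = O2 / 0.2095 = 10.50 / 0.2095 = 50.12 moles air


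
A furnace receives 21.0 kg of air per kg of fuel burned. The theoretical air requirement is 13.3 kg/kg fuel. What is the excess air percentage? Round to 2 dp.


Excess air = actual - stoichiometric = 21.0 - 13.3 = 7.70 kg/kg fuel
Excess air % = (excess / stoich) * 100 = (7.70 / 13.3) * 100 = 57.89%


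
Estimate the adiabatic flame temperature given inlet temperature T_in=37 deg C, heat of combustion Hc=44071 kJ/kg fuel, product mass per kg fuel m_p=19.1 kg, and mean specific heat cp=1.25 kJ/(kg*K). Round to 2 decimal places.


T_ad = T_in + Hc / (m_p * cp)
Denominator = 19.1 * 1.25 = 23.8750
Temperature rise = 44071 / 23.8750 = 1845.91 K
T_ad = 37 + 1845.91 = 1882.91 deg C


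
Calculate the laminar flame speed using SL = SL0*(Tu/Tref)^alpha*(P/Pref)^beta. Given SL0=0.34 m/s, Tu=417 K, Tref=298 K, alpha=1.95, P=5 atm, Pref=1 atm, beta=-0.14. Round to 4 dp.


SL = SL0 * (Tu/Tref)^alpha * (P/Pref)^beta
T ratio = 417/298 = 1.39932886
(T ratio)^alpha = 1.39932886^1.95 = 1.925500
(P/Pref)^beta = 5^(-0.14) = 0.798260
SL = 0.34 * 1.925500 * 0.798260 = 0.5226 m/s


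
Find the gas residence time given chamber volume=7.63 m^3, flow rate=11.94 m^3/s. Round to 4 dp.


tau = V / Q_flow
tau = 7.63 / 11.94 = 0.6390 s


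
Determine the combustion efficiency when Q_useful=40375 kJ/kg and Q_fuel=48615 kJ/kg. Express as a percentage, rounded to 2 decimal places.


Efficiency = (Q_useful / Q_fuel) * 100
Efficiency = (40375 / 48615) * 100
Efficiency = 0.8305 * 100 = 83.05%


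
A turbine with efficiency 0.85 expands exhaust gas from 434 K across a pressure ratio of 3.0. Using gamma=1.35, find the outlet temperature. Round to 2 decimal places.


T_out = T_in * (1 - eta * (1 - PR^(-(gamma-1)/gamma)))
Exponent = -(1.35-1)/1.35 = -0.25925926
PR^exp = 3.0^(-0.25925926) = 0.75214556
Factor = 1 - 0.85*(1 - 0.75214556) = 0.78932373
T_out = 434 * 0.78932373 = 342.57 K


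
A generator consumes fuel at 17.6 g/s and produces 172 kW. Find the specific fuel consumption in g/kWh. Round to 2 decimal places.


SFC = (mf / BP) * 3600
Rate = 17.6 / 172 = 0.102326 g/(s*kW)
SFC = 0.102326 * 3600 = 368.37 g/kWh


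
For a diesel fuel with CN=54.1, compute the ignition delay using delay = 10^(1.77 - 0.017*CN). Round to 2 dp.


delay = 10^(1.77 - 0.017*CN)
Exponent = 1.77 - 0.017*54.1 = 0.8503
delay = 10^0.8503 = 7.08 ms


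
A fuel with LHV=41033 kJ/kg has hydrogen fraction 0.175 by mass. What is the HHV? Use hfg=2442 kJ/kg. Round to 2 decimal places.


HHV = LHV + hfg * 9 * H
Water addition = 2442 * 9 * 0.175 = 3846.150 kJ/kg
HHV = 41033 + 3846.150 = 44879.15 kJ/kg


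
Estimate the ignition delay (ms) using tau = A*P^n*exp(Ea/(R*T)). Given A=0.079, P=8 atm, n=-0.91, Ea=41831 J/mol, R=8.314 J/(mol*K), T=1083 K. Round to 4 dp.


tau = A * P^n * exp(Ea/(R*T))
P^n = 8^(-0.91) = 0.15072598
Ea/(R*T) = 41831/(8.314*1083) = 4.645792
exp(Ea/(R*T)) = 104.145826
tau = 0.079 * 0.15072598 * 104.145826 = 1.2401 ms


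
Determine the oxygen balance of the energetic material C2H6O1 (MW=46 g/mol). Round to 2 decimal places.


OB = -1600 * (2C + H/2 - O) / MW
Inner = 2*2 + 6/2 - 1 = 6.00
OB = -1600 * 6.00 / 46 = -208.70%


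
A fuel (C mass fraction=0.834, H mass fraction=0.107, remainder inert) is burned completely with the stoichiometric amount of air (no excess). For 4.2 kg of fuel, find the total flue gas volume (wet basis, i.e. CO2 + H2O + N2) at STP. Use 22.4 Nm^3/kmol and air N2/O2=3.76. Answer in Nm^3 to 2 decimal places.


Per kg fuel: CO2 = (C/12 kmol)*22.4 = (0.834/12)*22.4 = 1.55680 Nm^3
Per kg fuel: H2O = (H/2 kmol)*22.4 = (0.107/2)*22.4 = 1.19840 Nm^3
O2 needed per kg fuel = C/12 + H/4 = 0.834/12 + 0.107/4 = 0.09625000 kmol
Per kg fuel: N2 = O2*3.76*22.4 = 0.09625000*3.76*22.4 = 8.10656 Nm^3
Total per kg = 1.55680 + 1.19840 + 8.10656 = 10.86176 Nm^3
Total = 10.86176 * 4.2 = 45.62 Nm^3


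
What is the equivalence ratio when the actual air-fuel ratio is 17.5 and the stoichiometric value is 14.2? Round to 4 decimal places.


phi = AFR_stoich / AFR_actual
phi = 14.2 / 17.5 = 0.8114


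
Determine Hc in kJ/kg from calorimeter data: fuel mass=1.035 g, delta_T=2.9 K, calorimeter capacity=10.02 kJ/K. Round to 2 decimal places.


Hc = C_cal * delta_T / m_fuel
Q_released = 10.02 * 2.9 = 29.0580 kJ
m_fuel = 1.035 g = 1.035/1000 kg = 0.001035 kg
Hc = 29.0580 / 0.001035 = 28075.36 kJ/kg


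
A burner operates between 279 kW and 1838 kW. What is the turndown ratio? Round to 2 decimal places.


TDR = Q_max / Q_min
TDR = 1838 / 279 = 6.59


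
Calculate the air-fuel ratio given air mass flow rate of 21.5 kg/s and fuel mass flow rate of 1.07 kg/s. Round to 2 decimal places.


AFR = m_air / m_fuel
AFR = 21.5 / 1.07 = 20.09


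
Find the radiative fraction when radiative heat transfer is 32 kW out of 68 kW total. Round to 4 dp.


f_rad = Q_rad / Q_total
f_rad = 32 / 68 = 0.4706


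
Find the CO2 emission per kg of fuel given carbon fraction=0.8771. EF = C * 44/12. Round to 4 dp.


EF = C_frac * (M_CO2 / M_C)
EF = 0.8771 * (44/12)
EF = 0.8771 * 3.666667 = 3.2160 kg_CO2/kg_fuel


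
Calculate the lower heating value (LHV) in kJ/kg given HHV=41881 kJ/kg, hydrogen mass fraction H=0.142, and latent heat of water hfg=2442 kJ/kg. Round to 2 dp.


LHV = HHV - hfg * 9 * H
Water correction = 2442 * 9 * 0.142 = 3120.876 kJ/kg
LHV = 41881 - 3120.876 = 38760.12 kJ/kg


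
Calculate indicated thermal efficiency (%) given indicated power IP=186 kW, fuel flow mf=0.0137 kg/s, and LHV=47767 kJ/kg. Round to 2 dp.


eta_ith = (IP / (mf * LHV)) * 100
Denominator = 0.0137 * 47767 = 654.4079 kW
eta_ith = (186 / 654.4079) * 100 = 28.42%


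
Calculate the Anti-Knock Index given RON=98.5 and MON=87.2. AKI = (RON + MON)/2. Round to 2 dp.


AKI = (RON + MON) / 2
AKI = (98.5 + 87.2) / 2
AKI = 185.7 / 2 = 92.85


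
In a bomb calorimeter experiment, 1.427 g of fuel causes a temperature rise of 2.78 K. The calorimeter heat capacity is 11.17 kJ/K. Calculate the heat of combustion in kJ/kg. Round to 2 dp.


Hc = C_cal * delta_T / m_fuel
Q_released = 11.17 * 2.78 = 31.0526 kJ
m_fuel = 1.427 g = 1.427/1000 kg = 0.001427 kg
Hc = 31.0526 / 0.001427 = 21760.76 kJ/kg


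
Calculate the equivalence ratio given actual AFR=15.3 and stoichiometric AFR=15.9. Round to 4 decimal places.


phi = AFR_stoich / AFR_actual
phi = 15.9 / 15.3 = 1.0392


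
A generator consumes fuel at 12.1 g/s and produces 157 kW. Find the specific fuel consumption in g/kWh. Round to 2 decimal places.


SFC = (mf / BP) * 3600
Rate = 12.1 / 157 = 0.077070 g/(s*kW)
SFC = 0.077070 * 3600 = 277.45 g/kWh


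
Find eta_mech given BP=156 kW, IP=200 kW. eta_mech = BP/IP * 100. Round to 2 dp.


eta_mech = (BP / IP) * 100
Ratio = 156 / 200 = 0.7800
eta_mech = 0.7800 * 100 = 78.00%


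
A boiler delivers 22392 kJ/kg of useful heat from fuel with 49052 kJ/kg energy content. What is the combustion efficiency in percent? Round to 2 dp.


Efficiency = (Q_useful / Q_fuel) * 100
Efficiency = (22392 / 49052) * 100
Efficiency = 0.4565 * 100 = 45.65%


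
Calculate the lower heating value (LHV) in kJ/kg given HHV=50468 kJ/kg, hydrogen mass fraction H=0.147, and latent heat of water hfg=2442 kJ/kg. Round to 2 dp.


LHV = HHV - hfg * 9 * H
Water correction = 2442 * 9 * 0.147 = 3230.766 kJ/kg
LHV = 50468 - 3230.766 = 47237.23 kJ/kg


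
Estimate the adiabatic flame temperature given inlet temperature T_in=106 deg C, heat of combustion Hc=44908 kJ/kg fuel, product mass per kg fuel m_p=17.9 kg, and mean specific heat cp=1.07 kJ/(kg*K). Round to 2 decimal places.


T_ad = T_in + Hc / (m_p * cp)
Denominator = 17.9 * 1.07 = 19.1530
Temperature rise = 44908 / 19.1530 = 2344.70 K
T_ad = 106 + 2344.70 = 2450.70 deg C


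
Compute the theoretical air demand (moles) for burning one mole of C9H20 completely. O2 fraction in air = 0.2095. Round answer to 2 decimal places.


Balanced combustion: C9H20 + 14 O2 -> 9 CO2 + 10 H2O
O2 needed = C + H/4 = 9 + 20/4 = 14.00 moles
Air moles = O2 / 0.2095 = 14.00 / 0.2095 = 66.83 moles air


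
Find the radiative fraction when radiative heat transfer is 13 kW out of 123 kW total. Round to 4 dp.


f_rad = Q_rad / Q_total
f_rad = 13 / 123 = 0.1057


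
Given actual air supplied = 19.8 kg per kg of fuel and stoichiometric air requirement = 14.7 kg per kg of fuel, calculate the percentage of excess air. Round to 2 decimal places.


Excess air = actual - stoichiometric = 19.8 - 14.7 = 5.10 kg/kg fuel
Excess air % = (excess / stoich) * 100 = (5.10 / 14.7) * 100 = 34.69%


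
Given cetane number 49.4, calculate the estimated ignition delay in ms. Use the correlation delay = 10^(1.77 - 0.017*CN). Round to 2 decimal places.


delay = 10^(1.77 - 0.017*CN)
Exponent = 1.77 - 0.017*49.4 = 0.9302
delay = 10^0.9302 = 8.52 ms


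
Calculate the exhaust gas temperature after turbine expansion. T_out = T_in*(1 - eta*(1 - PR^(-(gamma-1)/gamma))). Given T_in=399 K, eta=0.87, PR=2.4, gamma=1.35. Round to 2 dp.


T_out = T_in * (1 - eta * (1 - PR^(-(gamma-1)/gamma)))
Exponent = -(1.35-1)/1.35 = -0.25925926
PR^exp = 2.4^(-0.25925926) = 0.79694200
Factor = 1 - 0.87*(1 - 0.79694200) = 0.82333954
T_out = 399 * 0.82333954 = 328.51 K


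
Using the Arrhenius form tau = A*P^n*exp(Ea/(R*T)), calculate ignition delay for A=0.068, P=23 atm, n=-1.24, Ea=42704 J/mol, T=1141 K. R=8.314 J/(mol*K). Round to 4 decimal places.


tau = A * P^n * exp(Ea/(R*T))
P^n = 23^(-1.24) = 0.02048601
Ea/(R*T) = 42704/(8.314*1141) = 4.501662
exp(Ea/(R*T)) = 90.166872
tau = 0.068 * 0.02048601 * 90.166872 = 0.1256 ms


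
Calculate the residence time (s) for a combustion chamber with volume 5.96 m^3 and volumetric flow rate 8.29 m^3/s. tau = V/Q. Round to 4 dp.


tau = V / Q_flow
tau = 5.96 / 8.29 = 0.7189 s


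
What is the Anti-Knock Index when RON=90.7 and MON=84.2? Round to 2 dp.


AKI = (RON + MON) / 2
AKI = (90.7 + 84.2) / 2
AKI = 174.9 / 2 = 87.45


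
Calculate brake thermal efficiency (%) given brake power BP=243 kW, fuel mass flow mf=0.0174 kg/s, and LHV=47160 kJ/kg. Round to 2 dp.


eta_BTE = (BP / (mf * LHV)) * 100
Denominator = 0.0174 * 47160 = 820.5840 kW
eta_BTE = (243 / 820.5840) * 100 = 29.61%


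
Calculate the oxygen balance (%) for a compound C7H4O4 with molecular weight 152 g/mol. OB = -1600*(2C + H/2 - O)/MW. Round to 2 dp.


OB = -1600 * (2C + H/2 - O) / MW
Inner = 2*7 + 4/2 - 4 = 12.00
OB = -1600 * 12.00 / 152 = -126.32%


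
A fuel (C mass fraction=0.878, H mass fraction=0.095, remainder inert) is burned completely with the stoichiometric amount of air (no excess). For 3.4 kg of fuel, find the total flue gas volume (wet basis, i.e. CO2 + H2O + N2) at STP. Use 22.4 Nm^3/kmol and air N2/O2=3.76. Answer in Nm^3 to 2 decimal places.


Per kg fuel: CO2 = (C/12 kmol)*22.4 = (0.878/12)*22.4 = 1.63893 Nm^3
Per kg fuel: H2O = (H/2 kmol)*22.4 = (0.095/2)*22.4 = 1.06400 Nm^3
O2 needed per kg fuel = C/12 + H/4 = 0.878/12 + 0.095/4 = 0.09691667 kmol
Per kg fuel: N2 = O2*3.76*22.4 = 0.09691667*3.76*22.4 = 8.16271 Nm^3
Total per kg = 1.63893 + 1.06400 + 8.16271 = 10.86564 Nm^3
Total = 10.86564 * 3.4 = 36.94 Nm^3


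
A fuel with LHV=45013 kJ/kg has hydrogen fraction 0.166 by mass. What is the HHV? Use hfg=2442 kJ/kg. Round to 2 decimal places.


HHV = LHV + hfg * 9 * H
Water addition = 2442 * 9 * 0.166 = 3648.348 kJ/kg
HHV = 45013 + 3648.348 = 48661.35 kJ/kg


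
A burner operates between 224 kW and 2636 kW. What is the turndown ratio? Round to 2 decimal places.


TDR = Q_max / Q_min
TDR = 2636 / 224 = 11.77


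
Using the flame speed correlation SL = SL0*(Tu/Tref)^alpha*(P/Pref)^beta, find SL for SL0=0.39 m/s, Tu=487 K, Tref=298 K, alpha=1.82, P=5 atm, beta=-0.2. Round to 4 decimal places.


SL = SL0 * (Tu/Tref)^alpha * (P/Pref)^beta
T ratio = 487/298 = 1.63422819
(T ratio)^alpha = 1.63422819^1.82 = 2.444720
(P/Pref)^beta = 5^(-0.2) = 0.724780
SL = 0.39 * 2.444720 * 0.724780 = 0.6910 m/s


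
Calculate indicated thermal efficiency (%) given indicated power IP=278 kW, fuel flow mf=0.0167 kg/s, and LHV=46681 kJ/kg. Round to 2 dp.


eta_ith = (IP / (mf * LHV)) * 100
Denominator = 0.0167 * 46681 = 779.5727 kW
eta_ith = (278 / 779.5727) * 100 = 35.66%


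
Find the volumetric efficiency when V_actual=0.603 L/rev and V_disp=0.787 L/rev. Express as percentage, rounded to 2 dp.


eta_v = (V_actual / V_disp) * 100
Ratio = 0.603 / 0.787 = 0.7662
eta_v = 0.7662 * 100 = 76.62%


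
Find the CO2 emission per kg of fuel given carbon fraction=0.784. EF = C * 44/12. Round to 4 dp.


EF = C_frac * (M_CO2 / M_C)
EF = 0.784 * (44/12)
EF = 0.784 * 3.666667 = 2.8747 kg_CO2/kg_fuel


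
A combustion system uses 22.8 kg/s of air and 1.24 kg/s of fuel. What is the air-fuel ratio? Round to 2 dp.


AFR = m_air / m_fuel
AFR = 22.8 / 1.24 = 18.39


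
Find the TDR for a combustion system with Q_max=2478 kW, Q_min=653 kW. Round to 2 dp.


TDR = Q_max / Q_min
TDR = 2478 / 653 = 3.79


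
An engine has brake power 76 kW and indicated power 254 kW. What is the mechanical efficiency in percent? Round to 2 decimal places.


eta_mech = (BP / IP) * 100
Ratio = 76 / 254 = 0.2992
eta_mech = 0.2992 * 100 = 29.92%


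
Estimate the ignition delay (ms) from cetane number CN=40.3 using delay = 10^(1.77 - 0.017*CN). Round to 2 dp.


delay = 10^(1.77 - 0.017*CN)
Exponent = 1.77 - 0.017*40.3 = 1.0849
delay = 10^1.0849 = 12.16 ms


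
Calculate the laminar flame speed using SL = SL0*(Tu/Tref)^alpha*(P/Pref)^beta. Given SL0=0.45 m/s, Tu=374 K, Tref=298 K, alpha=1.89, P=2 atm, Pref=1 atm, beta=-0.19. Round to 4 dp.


SL = SL0 * (Tu/Tref)^alpha * (P/Pref)^beta
T ratio = 374/298 = 1.25503356
(T ratio)^alpha = 1.25503356^1.89 = 1.536238
(P/Pref)^beta = 2^(-0.19) = 0.876606
SL = 0.45 * 1.536238 * 0.876606 = 0.6060 m/s


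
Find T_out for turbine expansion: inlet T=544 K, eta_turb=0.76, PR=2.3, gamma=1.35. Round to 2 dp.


T_out = T_in * (1 - eta * (1 - PR^(-(gamma-1)/gamma)))
Exponent = -(1.35-1)/1.35 = -0.25925926
PR^exp = 2.3^(-0.25925926) = 0.80578413
Factor = 1 - 0.76*(1 - 0.80578413) = 0.85239594
T_out = 544 * 0.85239594 = 463.70 K


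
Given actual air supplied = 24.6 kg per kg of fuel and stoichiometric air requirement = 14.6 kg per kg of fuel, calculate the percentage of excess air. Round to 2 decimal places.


Excess air = actual - stoichiometric = 24.6 - 14.6 = 10.00 kg/kg fuel
Excess air % = (excess / stoich) * 100 = (10.00 / 14.6) * 100 = 68.49%


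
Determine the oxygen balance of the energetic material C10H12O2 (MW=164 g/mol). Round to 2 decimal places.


OB = -1600 * (2C + H/2 - O) / MW
Inner = 2*10 + 12/2 - 2 = 24.00
OB = -1600 * 24.00 / 164 = -234.15%


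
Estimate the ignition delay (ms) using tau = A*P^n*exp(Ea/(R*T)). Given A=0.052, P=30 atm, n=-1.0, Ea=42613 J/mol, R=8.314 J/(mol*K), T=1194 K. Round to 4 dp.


tau = A * P^n * exp(Ea/(R*T))
P^n = 30^(-1.0) = 0.03333333
Ea/(R*T) = 42613/(8.314*1194) = 4.292673
exp(Ea/(R*T)) = 73.161737
tau = 0.052 * 0.03333333 * 73.161737 = 0.1268 ms


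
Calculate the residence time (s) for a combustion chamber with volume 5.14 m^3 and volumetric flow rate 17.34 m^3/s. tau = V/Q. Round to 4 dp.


tau = V / Q_flow
tau = 5.14 / 17.34 = 0.2964 s


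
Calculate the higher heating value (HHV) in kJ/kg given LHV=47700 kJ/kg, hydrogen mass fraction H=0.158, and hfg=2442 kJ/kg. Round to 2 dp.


HHV = LHV + hfg * 9 * H
Water addition = 2442 * 9 * 0.158 = 3472.524 kJ/kg
HHV = 47700 + 3472.524 = 51172.52 kJ/kg


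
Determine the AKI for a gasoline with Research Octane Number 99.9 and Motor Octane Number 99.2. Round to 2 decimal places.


AKI = (RON + MON) / 2
AKI = (99.9 + 99.2) / 2
AKI = 199.1 / 2 = 99.55


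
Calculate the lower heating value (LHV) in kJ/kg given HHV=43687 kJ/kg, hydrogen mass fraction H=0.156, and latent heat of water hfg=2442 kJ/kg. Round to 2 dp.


LHV = HHV - hfg * 9 * H
Water correction = 2442 * 9 * 0.156 = 3428.568 kJ/kg
LHV = 43687 - 3428.568 = 40258.43 kJ/kg


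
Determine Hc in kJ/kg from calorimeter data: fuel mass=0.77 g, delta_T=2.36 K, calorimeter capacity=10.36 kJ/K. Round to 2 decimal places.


Hc = C_cal * delta_T / m_fuel
Q_released = 10.36 * 2.36 = 24.4496 kJ
m_fuel = 0.77 g = 0.77/1000 kg = 0.000770 kg
Hc = 24.4496 / 0.000770 = 31752.73 kJ/kg


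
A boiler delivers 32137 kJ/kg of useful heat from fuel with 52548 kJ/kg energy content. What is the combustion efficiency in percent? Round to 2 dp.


Efficiency = (Q_useful / Q_fuel) * 100
Efficiency = (32137 / 52548) * 100
Efficiency = 0.6116 * 100 = 61.16%
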